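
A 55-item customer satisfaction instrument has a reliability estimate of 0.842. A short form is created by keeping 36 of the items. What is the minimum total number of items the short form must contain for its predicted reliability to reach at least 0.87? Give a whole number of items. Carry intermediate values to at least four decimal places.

First, r for the 36-item form: n = 36/55 = 0.6545, so r_36 = 0.6545·0.842/(1 + (0.6545 − 1)·0.842) = 0.7772
Length factor from the short form to reach 0.87: n' = 0.87(1 − 0.7772) / [0.7772(1 − 0.87)] ≈ 1.9185
Items = 1.9185 × 36 ≈ 69.07 → 70

70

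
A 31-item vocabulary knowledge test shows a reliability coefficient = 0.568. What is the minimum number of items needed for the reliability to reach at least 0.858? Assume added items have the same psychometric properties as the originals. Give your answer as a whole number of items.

143

n = 0.858 × (1 − 0.568) / [ 0.568 × (1 − 0.858) ]
n = 0.370656 / 0.080656 ≈ 4.5955
4.5955 × 31 = 142.46 → 143 items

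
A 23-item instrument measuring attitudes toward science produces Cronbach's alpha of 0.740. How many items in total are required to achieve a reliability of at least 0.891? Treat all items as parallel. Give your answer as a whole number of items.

n = 0.891 × (1 − 0.740) / [ 0.740 × (1 − 0.891) ]
  = 0.231660 / 0.080660 = 2.8721
Items needed = n × 23 = 2.8721 × 23 ≈ 66.06 → round up to 67

67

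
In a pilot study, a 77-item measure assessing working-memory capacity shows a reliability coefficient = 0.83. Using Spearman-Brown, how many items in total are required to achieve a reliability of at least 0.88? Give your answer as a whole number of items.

116

n = [0.88 × 0.17] / [0.83 × 0.12]
  = 0.1496 / 0.0996 = 1.5020
So the test needs 1.5020 × 77 ≈ 115.65 items; rounding up, 116.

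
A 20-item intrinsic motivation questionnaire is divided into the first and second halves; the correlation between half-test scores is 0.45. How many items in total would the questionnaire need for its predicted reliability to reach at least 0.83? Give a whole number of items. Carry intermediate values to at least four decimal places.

r_full = 2(0.45)/(1 + 0.45) = 0.6207
Solve Spearman-Brown for n: n = 0.83(1 − 0.6207) / [0.6207(1 − 0.83)] = 2.9835
Items = 2.9835 × 20 ≈ 59.67 → 60

60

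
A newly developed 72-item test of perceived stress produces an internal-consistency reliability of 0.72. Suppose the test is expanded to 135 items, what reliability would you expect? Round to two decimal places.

0.83

n = 135/72 = 1.875
Apply the Spearman-Brown prophecy formula, r' = nr / [1 + (n − 1)r]:
r_new = 1.875·0.72 / [1 + (1.875 − 1)·0.72]
r_new = 1.3500 / 1.6300 ≈ 0.8282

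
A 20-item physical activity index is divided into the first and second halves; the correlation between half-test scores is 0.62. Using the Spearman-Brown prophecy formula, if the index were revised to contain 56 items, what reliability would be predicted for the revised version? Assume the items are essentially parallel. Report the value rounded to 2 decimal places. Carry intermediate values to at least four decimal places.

0.90

First correct the split-half correlation to full-test reliability: r_full = 2 × 0.62 / (1 + 0.62) ≈ 0.7654
Length factor from 20 to 56 items: n = 56/20 = 2.8000
r_new = n·r_full / (1 + (n − 1)·r_full) = 2.1431 / 2.3777 ≈ 0.9013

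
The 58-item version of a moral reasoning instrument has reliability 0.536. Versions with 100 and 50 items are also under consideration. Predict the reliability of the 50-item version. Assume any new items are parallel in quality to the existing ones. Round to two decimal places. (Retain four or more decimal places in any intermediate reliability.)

0.50

Only the ratio of lengths matters: n = 50/58 = 0.8621
r_{50} = n·r / (1 + (n − 1)·r) = 0.4621 / 0.9261 ≈ 0.4990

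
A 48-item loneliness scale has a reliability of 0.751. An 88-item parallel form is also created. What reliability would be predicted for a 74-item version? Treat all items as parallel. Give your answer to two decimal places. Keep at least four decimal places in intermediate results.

The 88-item form is not needed; work directly from the 48-item form with n = 74/48 = 1.5417.
r_{74} = n·r / (1 + (n − 1)·r) = 1.1578 / 1.4068 ≈ 0.8230

0.82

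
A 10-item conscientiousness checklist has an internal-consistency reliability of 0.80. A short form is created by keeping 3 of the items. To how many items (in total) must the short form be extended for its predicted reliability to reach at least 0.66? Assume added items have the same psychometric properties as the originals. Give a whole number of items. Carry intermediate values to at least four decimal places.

5

First, r for the 3-item form: n = 3/10 = 0.3000, so r_3 = 0.3000·0.80/(1 + (0.3000 − 1)·0.80) = 0.5455
Length factor from the short form to reach 0.66: n' = 0.66(1 − 0.5455) / [0.5455(1 − 0.66)] ≈ 1.6174
Items = 1.6174 × 3 ≈ 4.85 → 5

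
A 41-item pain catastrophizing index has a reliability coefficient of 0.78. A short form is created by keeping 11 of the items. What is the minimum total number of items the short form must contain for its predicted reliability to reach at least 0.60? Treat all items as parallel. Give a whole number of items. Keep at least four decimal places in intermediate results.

18

First, r for the 11-item form: n = 11/41 = 0.2683, so r_11 = 0.2683·0.78/(1 + (0.2683 − 1)·0.78) = 0.4875
Length factor from the short form to reach 0.60: n' = 0.60(1 − 0.4875) / [0.4875(1 − 0.60)] ≈ 1.5769
Items = 1.5769 × 11 ≈ 17.35 → 18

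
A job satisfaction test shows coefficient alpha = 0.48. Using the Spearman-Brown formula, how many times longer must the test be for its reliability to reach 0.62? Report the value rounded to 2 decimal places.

Spearman-Brown solved for the length factor n:
n = r*(1 − r) / [ r (1 − r*) ]
n = 0.62(1 − 0.48) / [0.48(1 − 0.62)]
  = 0.3224 / 0.1824 = 1.7675

1.77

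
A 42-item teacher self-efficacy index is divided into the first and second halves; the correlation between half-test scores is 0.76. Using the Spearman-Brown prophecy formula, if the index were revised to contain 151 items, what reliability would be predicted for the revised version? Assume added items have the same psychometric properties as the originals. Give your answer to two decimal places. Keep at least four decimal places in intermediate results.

0.96

Spearman-Brown correction (n = 2): r_full = 2·0.76/(1 + 0.76) = 0.8636
Then adjust to 151 items: n = 151/42 = 3.5952
r_new = n·r_full / (1 + (n − 1)·r_full) = 3.1048 / 3.2412 ≈ 0.9579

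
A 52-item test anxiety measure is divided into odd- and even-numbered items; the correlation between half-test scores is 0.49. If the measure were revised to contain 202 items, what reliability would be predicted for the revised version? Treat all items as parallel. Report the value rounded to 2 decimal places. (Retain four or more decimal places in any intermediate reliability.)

0.88

Full-test reliability from the split-half r: r_full = 2(0.49)/(1 + 0.49) = 0.6577
Then adjust to 202 items: n = 202/52 = 3.8846
r_new = n·r_full / (1 + (n − 1)·r_full) = 2.5549 / 2.8972 ≈ 0.8819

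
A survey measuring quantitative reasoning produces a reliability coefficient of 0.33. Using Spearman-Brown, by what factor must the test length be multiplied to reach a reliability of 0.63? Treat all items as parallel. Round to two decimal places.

3.46

n = [0.63 × 0.67] / [0.33 × 0.37]
n = 0.4221 / 0.1221 ≈ 3.4570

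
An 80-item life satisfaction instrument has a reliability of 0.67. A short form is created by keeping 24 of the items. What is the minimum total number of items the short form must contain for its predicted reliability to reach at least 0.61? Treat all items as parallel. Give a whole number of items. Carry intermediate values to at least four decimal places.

62

First, r for the 24-item form: n = 24/80 = 0.3000, so r_24 = 0.3000·0.67/(1 + (0.3000 − 1)·0.67) = 0.3785
Then solve for n' with r_old = 0.3785, r_target = 0.61: n' = 0.61(1 − 0.3785)/[0.3785(1 − 0.61)] = 2.5683
Items = 2.5683 × 24 ≈ 61.64 → 62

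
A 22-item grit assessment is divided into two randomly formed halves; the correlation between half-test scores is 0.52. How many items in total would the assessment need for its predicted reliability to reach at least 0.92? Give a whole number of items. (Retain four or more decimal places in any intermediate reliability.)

r_full = 2(0.52)/(1 + 0.52) = 0.6842
Solve Spearman-Brown for n: n = 0.92(1 − 0.6842) / [0.6842(1 − 0.92)] = 5.3080
Items = 5.3080 × 22 ≈ 116.78 → 117

117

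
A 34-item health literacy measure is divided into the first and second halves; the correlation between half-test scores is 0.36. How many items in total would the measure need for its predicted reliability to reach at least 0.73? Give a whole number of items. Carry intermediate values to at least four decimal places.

82

Corrected full-test reliability: r_full = 2 × 0.36 / (1 + 0.36) ≈ 0.5294
n = r_tgt(1 − r_full) / [r_full(1 − r_tgt)] = 0.73 × 0.4706 / (0.5294 × 0.27) ≈ 2.4034
Required items = 2.4034 × 34 = 81.72, so 82 items.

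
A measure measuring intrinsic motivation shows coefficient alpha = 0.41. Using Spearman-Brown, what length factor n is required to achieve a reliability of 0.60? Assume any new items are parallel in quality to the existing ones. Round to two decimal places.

Spearman-Brown solved for the length factor n:
n = r*(1 − r) / [ r (1 − r*) ]
n = 0.60(1 − 0.41) / [0.41(1 − 0.60)]
  = 0.3540 / 0.1640 = 2.1585

2.16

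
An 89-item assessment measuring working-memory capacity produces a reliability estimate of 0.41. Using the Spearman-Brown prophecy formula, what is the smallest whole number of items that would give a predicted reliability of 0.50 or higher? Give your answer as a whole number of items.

129

n = 0.50(1 − 0.41) / [0.41(1 − 0.50)]
n = 0.2950 / 0.2050 ≈ 1.4390
So the test needs 1.4390 × 89 ≈ 128.07 items; rounding up, 129.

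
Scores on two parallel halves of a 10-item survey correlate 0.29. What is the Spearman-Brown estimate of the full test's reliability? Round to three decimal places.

The full test is twice the length of either half (n = 2).
r_full = 2r_hh / (1 + r_hh) = 2 × 0.29 / (1 + 0.29)
r_full = 0.5800 / 1.2900 ≈ 0.4496

0.450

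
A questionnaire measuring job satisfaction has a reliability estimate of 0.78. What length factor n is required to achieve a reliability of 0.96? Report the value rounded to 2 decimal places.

Spearman-Brown solved for the length factor n:
n = r_target (1 − r_old) / [ r_old (1 − r_target) ]
n = 0.96(1 − 0.78) / [0.78(1 − 0.96)]
  = 0.2112 / 0.0312 = 6.7692

6.77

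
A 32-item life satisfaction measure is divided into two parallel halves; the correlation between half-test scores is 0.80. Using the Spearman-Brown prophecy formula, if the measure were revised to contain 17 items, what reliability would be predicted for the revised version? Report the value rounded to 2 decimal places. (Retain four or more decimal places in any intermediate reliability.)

Spearman-Brown correction (n = 2): r_full = 2·0.80/(1 + 0.80) = 0.8889
Then adjust to 17 items: n = 17/32 = 0.5312
r_new = n·r_full / (1 + (n − 1)·r_full) = 0.4722 / 0.5833 ≈ 0.8095

0.81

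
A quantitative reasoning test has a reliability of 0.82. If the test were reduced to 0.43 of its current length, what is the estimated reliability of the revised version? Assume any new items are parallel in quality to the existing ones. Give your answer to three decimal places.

0.662

Apply the Spearman-Brown prophecy formula, r' = nr / [1 + (n − 1)r]:
r_new = 0.43·0.82 / [1 + (0.43 − 1)·0.82]
     = 0.3526 / 0.5326 = 0.6620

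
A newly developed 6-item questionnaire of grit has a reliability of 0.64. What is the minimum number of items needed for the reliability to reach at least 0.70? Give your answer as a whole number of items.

Rearranging the Spearman-Brown formula for n,
n = r_target (1 − r_old) / [ r_old (1 − r_target) ]
n = 0.70(1 − 0.64) / [0.64(1 − 0.70)]
n = 0.2520 / 0.1920 ≈ 1.3125
So the test needs 1.3125 × 6 ≈ 7.88 items; rounding up, 8.

8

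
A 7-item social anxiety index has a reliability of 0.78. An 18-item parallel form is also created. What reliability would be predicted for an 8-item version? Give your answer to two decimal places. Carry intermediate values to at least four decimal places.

Only the ratio of lengths matters: n = 8/7 = 1.1429
r_{8} = n·r / (1 + (n − 1)·r) = 0.8915 / 1.1115 ≈ 0.8021

0.80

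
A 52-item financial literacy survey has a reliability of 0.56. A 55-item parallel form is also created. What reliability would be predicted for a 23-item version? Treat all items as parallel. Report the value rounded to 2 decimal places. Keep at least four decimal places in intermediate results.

0.36

Only the ratio of lengths matters: n = 23/52 = 0.4423
r_{23} = n·r / (1 + (n − 1)·r) = 0.2477 / 0.6877 ≈ 0.3602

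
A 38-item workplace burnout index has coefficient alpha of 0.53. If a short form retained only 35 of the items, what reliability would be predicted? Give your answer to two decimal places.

0.51

n = 35/38 = 0.9211
r_new = (0.9211 × 0.53) / (1 + (0.9211 − 1) × 0.53)
     = 0.4882 / 0.9582 = 0.5095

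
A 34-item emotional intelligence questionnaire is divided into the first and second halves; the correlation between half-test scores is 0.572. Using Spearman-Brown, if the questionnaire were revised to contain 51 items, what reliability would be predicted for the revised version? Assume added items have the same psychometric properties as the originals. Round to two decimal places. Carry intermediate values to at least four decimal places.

0.80

Spearman-Brown correction (n = 2): r_full = 2·0.572/(1 + 0.572) = 0.7277
Length factor from 34 to 51 items: n = 51/34 = 1.5000
r_new = n·r_full / (1 + (n − 1)·r_full) = 1.0916 / 1.3639 ≈ 0.8004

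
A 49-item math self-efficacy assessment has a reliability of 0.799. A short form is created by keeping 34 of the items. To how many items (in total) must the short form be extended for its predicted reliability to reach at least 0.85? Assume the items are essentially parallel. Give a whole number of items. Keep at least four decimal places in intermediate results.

First, r for the 34-item form: n = 34/49 = 0.6939, so r_34 = 0.6939·0.799/(1 + (0.6939 − 1)·0.799) = 0.7339
Then solve for n' with r_old = 0.7339, r_target = 0.85: n' = 0.85(1 − 0.7339)/[0.7339(1 − 0.85)] = 2.0546
Items = 2.0546 × 34 ≈ 69.86 → 70

70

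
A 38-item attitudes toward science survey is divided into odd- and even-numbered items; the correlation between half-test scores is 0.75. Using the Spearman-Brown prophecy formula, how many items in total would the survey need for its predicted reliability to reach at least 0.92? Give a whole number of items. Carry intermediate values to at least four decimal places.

r_full = 2(0.75)/(1 + 0.75) = 0.8571
n = r_tgt(1 − r_full) / [r_full(1 − r_tgt)] = 0.92 × 0.1429 / (0.8571 × 0.08) ≈ 1.9173
Items = 1.9173 × 38 ≈ 72.86 → 73

73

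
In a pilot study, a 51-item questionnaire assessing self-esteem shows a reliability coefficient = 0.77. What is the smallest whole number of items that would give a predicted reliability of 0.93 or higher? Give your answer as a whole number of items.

203

Rearranging the Spearman-Brown formula for n,
n = r*(1 − r) / [ r (1 − r*) ]
n = 0.93 × (1 − 0.77) / [ 0.77 × (1 − 0.93) ]
n = 0.2139 / 0.0539 ≈ 3.9685
3.9685 × 51 = 202.39 → 203 items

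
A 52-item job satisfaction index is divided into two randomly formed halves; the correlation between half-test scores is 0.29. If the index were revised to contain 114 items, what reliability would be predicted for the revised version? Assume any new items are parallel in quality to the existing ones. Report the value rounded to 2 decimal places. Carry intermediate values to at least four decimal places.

0.64

Spearman-Brown correction (n = 2): r_full = 2·0.29/(1 + 0.29) = 0.4496
Length factor from 52 to 114 items: n = 114/52 = 2.1923
r_new = n·r_full / (1 + (n − 1)·r_full) = 0.9857 / 1.5361 ≈ 0.6417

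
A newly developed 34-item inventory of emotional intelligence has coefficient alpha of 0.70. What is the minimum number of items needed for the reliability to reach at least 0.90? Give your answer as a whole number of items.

132

n = [0.90 × 0.30] / [0.70 × 0.10]
  = 0.2700 / 0.0700 = 3.8571
3.8571 × 34 = 131.14 → 132 items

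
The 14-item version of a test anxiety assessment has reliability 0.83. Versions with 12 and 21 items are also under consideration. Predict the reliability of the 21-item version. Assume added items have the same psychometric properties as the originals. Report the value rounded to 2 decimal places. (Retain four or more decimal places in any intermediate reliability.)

Only the ratio of lengths matters: n = 21/14 = 1.5000
r_{21} = n·r / (1 + (n − 1)·r) = 1.2450 / 1.4150 ≈ 0.8799

0.88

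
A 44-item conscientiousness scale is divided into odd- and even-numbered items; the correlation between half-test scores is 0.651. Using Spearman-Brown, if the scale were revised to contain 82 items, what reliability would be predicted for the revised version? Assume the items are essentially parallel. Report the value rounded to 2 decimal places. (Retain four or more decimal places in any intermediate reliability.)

0.87

Full-test reliability from the split-half r: r_full = 2(0.651)/(1 + 0.651) = 0.7886
Then adjust to 82 items: n = 82/44 = 1.8636
r_new = n·r_full / (1 + (n − 1)·r_full) = 1.4696 / 1.6810 ≈ 0.8742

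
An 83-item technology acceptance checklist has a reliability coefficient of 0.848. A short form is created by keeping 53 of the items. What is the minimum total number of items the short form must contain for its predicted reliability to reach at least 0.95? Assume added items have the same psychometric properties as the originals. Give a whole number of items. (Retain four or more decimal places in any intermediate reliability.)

283

First, r for the 53-item form: n = 53/83 = 0.6386, so r_53 = 0.6386·0.848/(1 + (0.6386 − 1)·0.848) = 0.7808
Length factor from the short form to reach 0.95: n' = 0.95(1 − 0.7808) / [0.7808(1 − 0.95)] ≈ 5.3340
Items = 5.3340 × 53 ≈ 282.70 → 283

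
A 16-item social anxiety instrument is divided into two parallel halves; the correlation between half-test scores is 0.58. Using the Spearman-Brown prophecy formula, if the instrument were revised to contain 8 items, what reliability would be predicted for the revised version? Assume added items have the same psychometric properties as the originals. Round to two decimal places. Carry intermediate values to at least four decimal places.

Full-test reliability from the split-half r: r_full = 2(0.58)/(1 + 0.58) = 0.7342
Length factor from 16 to 8 items: n = 8/16 = 0.5000
r_new = n·r_full / (1 + (n − 1)·r_full) = 0.3671 / 0.6329 ≈ 0.5800

0.58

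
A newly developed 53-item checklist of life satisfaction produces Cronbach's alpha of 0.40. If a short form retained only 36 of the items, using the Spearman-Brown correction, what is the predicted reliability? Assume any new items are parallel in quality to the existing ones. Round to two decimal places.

n = 36/53 = 0.6792
Apply the Spearman-Brown prophecy formula, r' = nr / [1 + (n − 1)r]:
r_new = (0.6792 × 0.40) / (1 + (0.6792 − 1) × 0.40)
r_new = 0.2717 / 0.8717 ≈ 0.3117

0.31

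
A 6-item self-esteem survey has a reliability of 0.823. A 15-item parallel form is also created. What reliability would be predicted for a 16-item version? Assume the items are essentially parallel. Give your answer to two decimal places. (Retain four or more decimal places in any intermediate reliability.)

The 15-item form is not needed; work directly from the 6-item form with n = 16/6 = 2.6667.
r_{16} = n·r / (1 + (n − 1)·r) = 2.1947 / 2.3717 ≈ 0.9254

0.93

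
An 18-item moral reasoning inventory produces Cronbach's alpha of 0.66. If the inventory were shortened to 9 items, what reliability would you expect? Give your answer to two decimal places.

n = 9/18 = 0.5
r_new = 0.5·0.66 / [1 + (0.5 − 1)·0.66]
     = 0.3300 / 0.6700 = 0.4925

0.49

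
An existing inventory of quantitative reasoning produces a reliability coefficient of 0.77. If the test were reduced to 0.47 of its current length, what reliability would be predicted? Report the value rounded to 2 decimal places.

0.61

r_new = (0.47 × 0.77) / (1 + (0.47 − 1) × 0.77)
r_new = 0.3619 / 0.5919 ≈ 0.6114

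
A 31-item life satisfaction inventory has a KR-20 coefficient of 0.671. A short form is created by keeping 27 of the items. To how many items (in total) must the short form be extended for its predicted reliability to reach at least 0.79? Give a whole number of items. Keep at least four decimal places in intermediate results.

58

First, r for the 27-item form: n = 27/31 = 0.8710, so r_27 = 0.8710·0.671/(1 + (0.8710 − 1)·0.671) = 0.6398
Length factor from the short form to reach 0.79: n' = 0.79(1 − 0.6398) / [0.6398(1 − 0.79)] ≈ 2.1179
Items = 2.1179 × 27 ≈ 57.18 → 58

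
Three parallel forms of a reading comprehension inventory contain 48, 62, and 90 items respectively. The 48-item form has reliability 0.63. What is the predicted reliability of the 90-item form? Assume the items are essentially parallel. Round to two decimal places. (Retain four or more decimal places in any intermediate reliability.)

The 62-item form is not needed; work directly from the 48-item form with n = 90/48 = 1.8750.
r_{90} = n·r / (1 + (n − 1)·r) = 1.1812 / 1.5513 ≈ 0.7614

0.76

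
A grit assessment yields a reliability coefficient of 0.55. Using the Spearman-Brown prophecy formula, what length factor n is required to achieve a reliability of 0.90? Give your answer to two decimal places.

n = 0.90 × (1 − 0.55) / [ 0.55 × (1 − 0.90) ]
n = 0.4050 / 0.0550 ≈ 7.3636

7.36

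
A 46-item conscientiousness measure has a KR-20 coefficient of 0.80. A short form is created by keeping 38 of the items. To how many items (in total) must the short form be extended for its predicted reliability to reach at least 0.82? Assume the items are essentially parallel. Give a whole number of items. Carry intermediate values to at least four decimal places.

First, r for the 38-item form: n = 38/46 = 0.8261, so r_38 = 0.8261·0.80/(1 + (0.8261 − 1)·0.80) = 0.7677
Length factor from the short form to reach 0.82: n' = 0.82(1 − 0.7677) / [0.7677(1 − 0.82)] ≈ 1.3785
Items = 1.3785 × 38 ≈ 52.38 → 53

53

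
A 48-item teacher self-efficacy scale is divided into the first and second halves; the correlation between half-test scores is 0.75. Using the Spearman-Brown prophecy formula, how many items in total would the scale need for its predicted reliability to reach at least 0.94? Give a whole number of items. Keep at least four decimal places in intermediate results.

r_full = 2(0.75)/(1 + 0.75) = 0.8571
n = r_tgt(1 − r_full) / [r_full(1 − r_tgt)] = 0.94 × 0.1429 / (0.8571 × 0.06) ≈ 2.6120
Required items = 2.6120 × 48 = 125.38, so 126 items.

126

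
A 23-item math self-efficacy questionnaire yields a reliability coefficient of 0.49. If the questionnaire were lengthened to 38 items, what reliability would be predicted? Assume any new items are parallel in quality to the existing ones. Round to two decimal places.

Length ratio n = 38/23 = 1.6522
r_new = 1.6522·0.49 / [1 + (1.6522 − 1)·0.49]
     = 0.8096 / 1.3196 = 0.6135

0.61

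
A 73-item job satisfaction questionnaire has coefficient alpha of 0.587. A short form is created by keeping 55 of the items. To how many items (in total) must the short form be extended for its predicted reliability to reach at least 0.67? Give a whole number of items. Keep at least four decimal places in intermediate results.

First, r for the 55-item form: n = 55/73 = 0.7534, so r_55 = 0.7534·0.587/(1 + (0.7534 − 1)·0.587) = 0.5171
Length factor from the short form to reach 0.67: n' = 0.67(1 − 0.5171) / [0.5171(1 − 0.67)] ≈ 1.8960
Items = 1.8960 × 55 ≈ 104.28 → 105

105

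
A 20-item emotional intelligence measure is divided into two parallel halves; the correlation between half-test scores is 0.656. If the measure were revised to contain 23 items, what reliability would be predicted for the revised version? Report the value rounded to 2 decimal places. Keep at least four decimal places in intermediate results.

0.81

Full-test reliability from the split-half r: r_full = 2(0.656)/(1 + 0.656) = 0.7923
Length factor from 20 to 23 items: n = 23/20 = 1.1500
r_new = n·r_full / (1 + (n − 1)·r_full) = 0.9111 / 1.1188 ≈ 0.8144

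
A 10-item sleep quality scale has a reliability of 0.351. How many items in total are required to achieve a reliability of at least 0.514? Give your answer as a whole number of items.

20

Rearranging the Spearman-Brown formula for n,
n = r_target (1 − r_old) / [ r_old (1 − r_target) ]
n = 0.514 × (1 − 0.351) / [ 0.351 × (1 − 0.514) ]
n = 0.333586 / 0.170586 ≈ 1.9555
So the test needs 1.9555 × 10 ≈ 19.55 items; rounding up, 20.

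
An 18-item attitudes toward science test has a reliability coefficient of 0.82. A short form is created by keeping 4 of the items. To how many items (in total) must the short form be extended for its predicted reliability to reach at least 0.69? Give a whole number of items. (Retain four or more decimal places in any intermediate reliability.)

First, r for the 4-item form: n = 4/18 = 0.2222, so r_4 = 0.2222·0.82/(1 + (0.2222 − 1)·0.82) = 0.5030
Then solve for n' with r_old = 0.5030, r_target = 0.69: n' = 0.69(1 − 0.5030)/[0.5030(1 − 0.69)] = 2.1993
Total items = 2.1993 × 4 = 8.80, rounded up to 9.

9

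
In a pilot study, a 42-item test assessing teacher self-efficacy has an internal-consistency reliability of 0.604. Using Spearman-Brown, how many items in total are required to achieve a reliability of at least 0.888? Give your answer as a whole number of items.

n = 0.888(1 − 0.604) / [0.604(1 − 0.888)]
n = 0.351648 / 0.067648 ≈ 5.1982
Items needed = n × 42 = 5.1982 × 42 ≈ 218.32 → round up to 219

219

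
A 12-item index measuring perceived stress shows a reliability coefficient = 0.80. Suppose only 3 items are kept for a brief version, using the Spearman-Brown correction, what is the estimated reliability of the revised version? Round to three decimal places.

0.500

n = 3/12 = 0.25
r_new = (0.25 × 0.80) / (1 + (0.25 − 1) × 0.80)
     = 0.2000 / 0.4000 = 0.5000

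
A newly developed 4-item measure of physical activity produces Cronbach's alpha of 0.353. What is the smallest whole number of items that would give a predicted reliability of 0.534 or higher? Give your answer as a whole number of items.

Rearranging the Spearman-Brown formula for n,
n = r*(1 − r) / [ r (1 − r*) ]
n = 0.534 × (1 − 0.353) / [ 0.353 × (1 − 0.534) ]
n = 0.345498 / 0.164498 ≈ 2.1003
So the test needs 2.1003 × 4 ≈ 8.40 items; rounding up, 9.

9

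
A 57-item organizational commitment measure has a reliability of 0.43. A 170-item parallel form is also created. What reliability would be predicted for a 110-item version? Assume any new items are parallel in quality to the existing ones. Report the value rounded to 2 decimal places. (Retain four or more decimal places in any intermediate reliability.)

Only the ratio of lengths matters: n = 110/57 = 1.9298
r_{110} = n·r / (1 + (n − 1)·r) = 0.8298 / 1.3998 ≈ 0.5928

0.59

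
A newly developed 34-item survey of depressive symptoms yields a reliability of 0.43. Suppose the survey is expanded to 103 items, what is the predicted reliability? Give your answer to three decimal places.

0.696

Length ratio n = 103/34 = 3.0294
Spearman-Brown: r_new = n·r / (1 + (n − 1)·r)
r_new = (3.0294 × 0.43) / (1 + (3.0294 − 1) × 0.43)
     = 1.3026 / 1.8726 = 0.6956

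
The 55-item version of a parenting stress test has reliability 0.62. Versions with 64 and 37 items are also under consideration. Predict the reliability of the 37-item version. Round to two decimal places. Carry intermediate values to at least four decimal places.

The 64-item form is not needed; work directly from the 55-item form with n = 37/55 = 0.6727.
r_{37} = n·r / (1 + (n − 1)·r) = 0.4171 / 0.7971 ≈ 0.5233

0.52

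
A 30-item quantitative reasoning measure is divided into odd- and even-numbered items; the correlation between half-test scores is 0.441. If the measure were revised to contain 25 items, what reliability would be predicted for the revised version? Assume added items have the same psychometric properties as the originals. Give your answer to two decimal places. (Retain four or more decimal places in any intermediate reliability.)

0.57

Full-test reliability from the split-half r: r_full = 2(0.441)/(1 + 0.441) = 0.6121
Length factor from 30 to 25 items: n = 25/30 = 0.8333
r_new = n·r_full / (1 + (n − 1)·r_full) = 0.5101 / 0.8980 ≈ 0.5680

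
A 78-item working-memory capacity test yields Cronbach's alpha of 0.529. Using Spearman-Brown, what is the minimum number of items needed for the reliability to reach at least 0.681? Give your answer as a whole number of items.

n = [0.681 × 0.471] / [0.529 × 0.319]
n = 0.320751 / 0.168751 ≈ 1.9007
Items needed = n × 78 = 1.9007 × 78 ≈ 148.25 → round up to 149

149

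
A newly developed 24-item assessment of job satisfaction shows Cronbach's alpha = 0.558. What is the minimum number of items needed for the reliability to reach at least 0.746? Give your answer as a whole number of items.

56

Rearranging the Spearman-Brown formula for n,
n = r_target (1 − r_old) / [ r_old (1 − r_target) ]
n = [0.746 × 0.442] / [0.558 × 0.254]
  = 0.329732 / 0.141732 = 2.3264
So the test needs 2.3264 × 24 ≈ 55.83 items; rounding up, 56.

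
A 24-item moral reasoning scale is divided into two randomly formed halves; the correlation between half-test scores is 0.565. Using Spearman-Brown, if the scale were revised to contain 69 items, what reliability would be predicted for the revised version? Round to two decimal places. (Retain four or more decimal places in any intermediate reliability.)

0.88

Spearman-Brown correction (n = 2): r_full = 2·0.565/(1 + 0.565) = 0.7220
Then adjust to 69 items: n = 69/24 = 2.8750
r_new = n·r_full / (1 + (n − 1)·r_full) = 2.0757 / 2.3537 ≈ 0.8819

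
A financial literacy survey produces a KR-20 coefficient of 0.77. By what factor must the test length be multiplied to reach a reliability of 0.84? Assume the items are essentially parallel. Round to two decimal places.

1.57

n = 0.84 × (1 − 0.77) / [ 0.77 × (1 − 0.84) ]
n = 0.1932 / 0.1232 ≈ 1.5682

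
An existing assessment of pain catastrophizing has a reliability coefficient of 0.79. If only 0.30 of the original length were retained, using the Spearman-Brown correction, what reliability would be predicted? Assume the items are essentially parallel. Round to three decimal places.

r_new = 0.3·0.79 / [1 + (0.3 − 1)·0.79]
r_new = 0.2370 / 0.4470 ≈ 0.5302

0.530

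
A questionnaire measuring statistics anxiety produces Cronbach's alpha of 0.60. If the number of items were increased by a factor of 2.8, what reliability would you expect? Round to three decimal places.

0.808

By Spearman-Brown, r_new = n r / (1 + (n − 1) r).
r_new = 2.8·0.60 / [1 + (2.8 − 1)·0.60]
     = 1.6800 / 2.0800 = 0.8077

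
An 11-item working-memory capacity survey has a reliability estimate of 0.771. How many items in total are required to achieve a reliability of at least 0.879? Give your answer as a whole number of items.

n = 0.879 × (1 − 0.771) / [ 0.771 × (1 − 0.879) ]
  = 0.201291 / 0.093291 = 2.1577
2.1577 × 11 = 23.73 → 24 items

24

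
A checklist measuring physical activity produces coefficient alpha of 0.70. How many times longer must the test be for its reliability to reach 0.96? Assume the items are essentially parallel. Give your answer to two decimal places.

Invert Spearman-Brown to solve for n:
n = r*(1 − r) / [ r (1 − r*) ]
n = 0.96(1 − 0.70) / [0.70(1 − 0.96)]
  = 0.2880 / 0.0280 = 10.2857

10.29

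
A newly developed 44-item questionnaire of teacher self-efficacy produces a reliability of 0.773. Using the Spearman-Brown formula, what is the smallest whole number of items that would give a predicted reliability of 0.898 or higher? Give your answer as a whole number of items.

Invert Spearman-Brown to solve for n:
n = r_target (1 − r_old) / [ r_old (1 − r_target) ]
n = 0.898(1 − 0.773) / [0.773(1 − 0.898)]
  = 0.203846 / 0.078846 = 2.5854
2.5854 × 44 = 113.76 → 114 items

114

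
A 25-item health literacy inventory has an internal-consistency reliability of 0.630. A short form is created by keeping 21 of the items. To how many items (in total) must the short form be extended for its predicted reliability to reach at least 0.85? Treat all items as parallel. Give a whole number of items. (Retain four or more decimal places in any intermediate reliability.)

First, r for the 21-item form: n = 21/25 = 0.8400, so r_21 = 0.8400·0.630/(1 + (0.8400 − 1)·0.630) = 0.5885
Then solve for n' with r_old = 0.5885, r_target = 0.85: n' = 0.85(1 − 0.5885)/[0.5885(1 − 0.85)] = 3.9623
Total items = 3.9623 × 21 = 83.21, rounded up to 84.

84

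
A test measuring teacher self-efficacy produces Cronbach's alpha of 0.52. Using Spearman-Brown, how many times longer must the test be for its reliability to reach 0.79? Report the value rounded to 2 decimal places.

Spearman-Brown solved for the length factor n:
n = r*(1 − r) / [ r (1 − r*) ]
n = 0.79 × (1 − 0.52) / [ 0.52 × (1 − 0.79) ]
  = 0.3792 / 0.1092 = 3.4725

3.47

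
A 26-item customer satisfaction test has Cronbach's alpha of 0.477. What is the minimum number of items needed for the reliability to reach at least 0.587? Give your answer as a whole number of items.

n = 0.587(1 − 0.477) / [0.477(1 − 0.587)]
n = 0.307001 / 0.197001 ≈ 1.5584
So the test needs 1.5584 × 26 ≈ 40.52 items; rounding up, 41.

41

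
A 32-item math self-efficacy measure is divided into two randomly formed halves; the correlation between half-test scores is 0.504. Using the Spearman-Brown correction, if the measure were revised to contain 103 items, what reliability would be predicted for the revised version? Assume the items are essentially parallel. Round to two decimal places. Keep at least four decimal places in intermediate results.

0.87

First correct the split-half correlation to full-test reliability: r_full = 2 × 0.504 / (1 + 0.504) ≈ 0.6702
Length factor from 32 to 103 items: n = 103/32 = 3.2188
r_new = n·r_full / (1 + (n − 1)·r_full) = 2.1572 / 2.4870 ≈ 0.8674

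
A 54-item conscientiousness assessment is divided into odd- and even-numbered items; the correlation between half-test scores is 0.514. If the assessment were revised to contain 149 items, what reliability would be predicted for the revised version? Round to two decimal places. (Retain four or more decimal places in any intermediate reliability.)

Spearman-Brown correction (n = 2): r_full = 2·0.514/(1 + 0.514) = 0.6790
Length factor from 54 to 149 items: n = 149/54 = 2.7593
r_new = n·r_full / (1 + (n − 1)·r_full) = 1.8736 / 2.1946 ≈ 0.8537

0.85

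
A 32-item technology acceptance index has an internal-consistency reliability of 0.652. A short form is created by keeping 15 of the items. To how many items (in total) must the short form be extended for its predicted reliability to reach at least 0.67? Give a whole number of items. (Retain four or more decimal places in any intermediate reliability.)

35

First, r for the 15-item form: n = 15/32 = 0.4688, so r_15 = 0.4688·0.652/(1 + (0.4688 − 1)·0.652) = 0.4676
Length factor from the short form to reach 0.67: n' = 0.67(1 − 0.4676) / [0.4676(1 − 0.67)] ≈ 2.3117
Items = 2.3117 × 15 ≈ 34.68 → 35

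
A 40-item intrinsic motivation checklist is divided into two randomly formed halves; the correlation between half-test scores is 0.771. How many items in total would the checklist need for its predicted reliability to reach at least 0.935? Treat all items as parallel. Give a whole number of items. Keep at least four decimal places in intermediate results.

Corrected full-test reliability: r_full = 2 × 0.771 / (1 + 0.771) ≈ 0.8707
Solve Spearman-Brown for n: n = 0.935(1 − 0.8707) / [0.8707(1 − 0.935)] = 2.1361
Items = 2.1361 × 40 ≈ 85.44 → 86

86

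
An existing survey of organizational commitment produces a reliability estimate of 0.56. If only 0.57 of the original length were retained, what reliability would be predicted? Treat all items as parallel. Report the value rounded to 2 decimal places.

0.42

Apply the Spearman-Brown prophecy formula, r' = nr / [1 + (n − 1)r]:
r_new = (0.57 × 0.56) / (1 + (0.57 − 1) × 0.56)
     = 0.3192 / 0.7592 = 0.4204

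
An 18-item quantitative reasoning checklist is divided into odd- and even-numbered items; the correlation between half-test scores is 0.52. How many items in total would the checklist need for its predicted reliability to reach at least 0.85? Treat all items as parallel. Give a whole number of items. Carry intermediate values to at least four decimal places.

48

Corrected full-test reliability: r_full = 2 × 0.52 / (1 + 0.52) ≈ 0.6842
Solve Spearman-Brown for n: n = 0.85(1 − 0.6842) / [0.6842(1 − 0.85)] = 2.6155
Required items = 2.6155 × 18 = 47.08, so 48 items.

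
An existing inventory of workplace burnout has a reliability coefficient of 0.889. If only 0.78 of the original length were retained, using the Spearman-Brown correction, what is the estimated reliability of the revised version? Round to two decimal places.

Spearman-Brown: r_new = n·r / (1 + (n − 1)·r)
r_new = (0.78 × 0.889) / (1 + (0.78 − 1) × 0.889)
     = 0.6934 / 0.8044 = 0.8620

0.86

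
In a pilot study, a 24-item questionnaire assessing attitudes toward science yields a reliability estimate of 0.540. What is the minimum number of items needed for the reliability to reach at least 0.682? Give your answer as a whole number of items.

Spearman-Brown solved for the length factor n:
n = r*(1 − r) / [ r (1 − r*) ]
n = 0.682(1 − 0.540) / [0.540(1 − 0.682)]
  = 0.313720 / 0.171720 = 1.8269
Items needed = n × 24 = 1.8269 × 24 ≈ 43.85 → round up to 44

44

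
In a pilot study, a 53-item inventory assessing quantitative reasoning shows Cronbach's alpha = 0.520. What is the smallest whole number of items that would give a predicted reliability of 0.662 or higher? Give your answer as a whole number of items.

n = 0.662 × (1 − 0.520) / [ 0.520 × (1 − 0.662) ]
  = 0.317760 / 0.175760 = 1.8079
So the test needs 1.8079 × 53 ≈ 95.82 items; rounding up, 96.

96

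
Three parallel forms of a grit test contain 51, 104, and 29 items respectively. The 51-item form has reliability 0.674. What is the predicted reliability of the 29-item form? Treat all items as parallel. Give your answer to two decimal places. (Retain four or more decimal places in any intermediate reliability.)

0.54

Only the ratio of lengths matters: n = 29/51 = 0.5686
r_{29} = n·r / (1 + (n − 1)·r) = 0.3832 / 0.7092 ≈ 0.5403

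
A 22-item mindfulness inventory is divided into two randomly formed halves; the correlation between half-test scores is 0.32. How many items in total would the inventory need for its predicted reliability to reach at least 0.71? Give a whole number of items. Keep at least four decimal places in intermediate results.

Corrected full-test reliability: r_full = 2 × 0.32 / (1 + 0.32) ≈ 0.4848
n = r_tgt(1 − r_full) / [r_full(1 − r_tgt)] = 0.71 × 0.5152 / (0.4848 × 0.29) ≈ 2.6018
Items = 2.6018 × 22 ≈ 57.24 → 58

58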